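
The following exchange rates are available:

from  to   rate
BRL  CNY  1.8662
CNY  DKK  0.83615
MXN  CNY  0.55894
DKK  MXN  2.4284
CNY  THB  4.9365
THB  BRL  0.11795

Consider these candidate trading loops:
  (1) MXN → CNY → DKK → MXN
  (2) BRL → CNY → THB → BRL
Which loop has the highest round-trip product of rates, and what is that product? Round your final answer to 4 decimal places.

1.1349

(1) 0.55894 × 0.83615 × 2.4284 = 1.13493
(2) 1.8662 × 4.9365 × 0.11795 = 1.08661
Highest is cycle (1) at 1.1349 (>1, arbitrage).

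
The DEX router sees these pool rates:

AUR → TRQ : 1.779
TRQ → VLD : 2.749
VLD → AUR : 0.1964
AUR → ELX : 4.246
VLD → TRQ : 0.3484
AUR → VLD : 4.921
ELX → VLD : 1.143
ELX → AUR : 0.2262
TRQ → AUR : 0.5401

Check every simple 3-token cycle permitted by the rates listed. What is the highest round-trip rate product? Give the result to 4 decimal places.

AUR→TRQ→VLD→AUR: 1.779 × 2.749 × 0.1964 = 0.96049
ELX→VLD→AUR→ELX: 1.143 × 0.1964 × 4.246 = 0.95316
AUR→VLD→TRQ→AUR: 4.921 × 0.3484 × 0.5401 = 0.92599
Maximum is AUR→TRQ→VLD→AUR at 0.9605; no arbitrage — every cycle loses value.

0.9605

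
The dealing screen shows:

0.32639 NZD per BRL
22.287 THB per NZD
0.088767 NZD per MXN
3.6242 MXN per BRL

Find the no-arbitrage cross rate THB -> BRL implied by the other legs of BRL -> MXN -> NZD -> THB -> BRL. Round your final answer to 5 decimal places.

Known legs of the cycle: 3.6242 × 0.088767 × 22.287 = 7.1699365375218
For no arbitrage the full-cycle product must be 1, so the missing rate is 1 / 7.1699365375218 ≈ 0.1394712.

0.13947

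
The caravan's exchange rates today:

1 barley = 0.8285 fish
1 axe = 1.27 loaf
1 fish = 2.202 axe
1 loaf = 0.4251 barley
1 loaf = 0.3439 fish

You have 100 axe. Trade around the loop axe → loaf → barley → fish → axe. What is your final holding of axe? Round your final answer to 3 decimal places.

98.493

100 axe × 1.27 = 127 loaf
127 loaf × 0.4251 = 53.9877 barley
53.9877 barley × 0.8285 = 44.72880945 fish
44.72880945 fish × 2.202 = 98.4928384089 axe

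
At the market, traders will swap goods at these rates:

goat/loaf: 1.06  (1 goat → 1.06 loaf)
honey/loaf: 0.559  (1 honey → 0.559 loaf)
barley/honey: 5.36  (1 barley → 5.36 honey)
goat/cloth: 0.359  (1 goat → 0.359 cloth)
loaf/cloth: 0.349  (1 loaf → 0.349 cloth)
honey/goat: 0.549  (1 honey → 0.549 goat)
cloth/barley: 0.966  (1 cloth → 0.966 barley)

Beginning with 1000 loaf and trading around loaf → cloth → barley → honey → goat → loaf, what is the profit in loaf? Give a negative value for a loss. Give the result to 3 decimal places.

1000 loaf × 0.349 = 349 cloth
349 cloth × 0.966 = 337.134 barley
337.134 barley × 5.36 = 1807.03824 honey
1807.03824 honey × 0.549 = 992.06399376 goat
992.06399376 goat × 1.06 = 1051.5878333856 loaf
Net change: 1051.5878333856 − 1000 = 51.5878333856 loaf

51.588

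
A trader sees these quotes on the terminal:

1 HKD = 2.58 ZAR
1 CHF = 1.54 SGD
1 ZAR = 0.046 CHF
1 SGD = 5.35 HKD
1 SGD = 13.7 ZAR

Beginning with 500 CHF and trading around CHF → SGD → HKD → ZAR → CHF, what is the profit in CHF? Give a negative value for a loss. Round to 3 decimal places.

500 CHF × 1.54 = 770 SGD
770 SGD × 5.35 = 4119.5 HKD
4119.5 HKD × 2.58 = 10628.31 ZAR
10628.31 ZAR × 0.046 = 488.90226 CHF
Net change: 488.90226 − 500 = -11.09774 CHF

-11.098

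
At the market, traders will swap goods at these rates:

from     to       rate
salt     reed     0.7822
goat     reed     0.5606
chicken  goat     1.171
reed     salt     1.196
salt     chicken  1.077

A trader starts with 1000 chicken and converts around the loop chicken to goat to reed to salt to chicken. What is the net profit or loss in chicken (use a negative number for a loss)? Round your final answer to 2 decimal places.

1000 chicken × 1.171 = 1171 goat
1171 goat × 0.5606 = 656.4626 reed
656.4626 reed × 1.196 = 785.1292696 salt
785.1292696 salt × 1.077 = 845.5842233592 chicken
Net change: 845.5842233592 − 1000 = -154.4157766408 chicken

-154.42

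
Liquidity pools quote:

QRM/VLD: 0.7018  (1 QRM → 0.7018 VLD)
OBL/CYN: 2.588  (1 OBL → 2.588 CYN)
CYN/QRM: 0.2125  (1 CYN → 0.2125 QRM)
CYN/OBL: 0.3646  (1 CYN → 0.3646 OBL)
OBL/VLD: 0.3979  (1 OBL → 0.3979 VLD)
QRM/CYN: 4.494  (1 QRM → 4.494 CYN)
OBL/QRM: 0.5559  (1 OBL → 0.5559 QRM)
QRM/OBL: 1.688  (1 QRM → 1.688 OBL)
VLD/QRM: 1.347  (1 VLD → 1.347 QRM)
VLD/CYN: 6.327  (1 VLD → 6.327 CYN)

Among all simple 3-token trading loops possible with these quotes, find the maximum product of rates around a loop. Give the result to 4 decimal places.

VLD→CYN→QRM→VLD: 6.327 × 0.2125 × 0.7018 = 0.94356
OBL→CYN→QRM→OBL: 2.588 × 0.2125 × 1.688 = 0.92832
VLD→CYN→OBL→VLD: 6.327 × 0.3646 × 0.3979 = 0.91789
OBL→QRM→CYN→OBL: 0.5559 × 4.494 × 0.3646 = 0.91085
VLD→QRM→OBL→VLD: 1.347 × 1.688 × 0.3979 = 0.90472
Maximum is VLD→CYN→QRM→VLD at 0.9436; no arbitrage — every cycle loses value.

0.9436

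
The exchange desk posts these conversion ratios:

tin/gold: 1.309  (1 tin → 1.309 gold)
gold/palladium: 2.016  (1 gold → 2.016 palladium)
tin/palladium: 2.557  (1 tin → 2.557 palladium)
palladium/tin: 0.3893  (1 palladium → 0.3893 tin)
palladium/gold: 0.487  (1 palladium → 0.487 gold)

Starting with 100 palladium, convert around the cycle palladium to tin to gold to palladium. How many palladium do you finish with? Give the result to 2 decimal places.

102.73

100 palladium × 0.3893 = 38.93 tin
38.93 tin × 1.309 = 50.95937 gold
50.95937 gold × 2.016 = 102.73408992 palladium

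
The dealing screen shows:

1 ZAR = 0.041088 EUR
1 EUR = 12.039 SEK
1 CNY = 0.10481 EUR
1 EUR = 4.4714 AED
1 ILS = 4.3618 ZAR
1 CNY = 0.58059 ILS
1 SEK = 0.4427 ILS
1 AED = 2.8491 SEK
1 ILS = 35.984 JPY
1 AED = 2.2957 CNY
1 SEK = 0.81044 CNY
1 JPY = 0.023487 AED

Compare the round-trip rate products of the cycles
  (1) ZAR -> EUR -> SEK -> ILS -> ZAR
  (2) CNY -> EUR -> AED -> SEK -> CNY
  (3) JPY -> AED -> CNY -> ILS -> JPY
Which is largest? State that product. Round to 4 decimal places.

1.1265

(1) 0.041088 × 12.039 × 0.4427 × 4.3618 = 0.95517
(2) 0.10481 × 4.4714 × 2.8491 × 0.81044 = 1.08212
(3) 0.023487 × 2.2957 × 0.58059 × 35.984 = 1.12648
Highest is cycle (3) at 1.1265 (>1, arbitrage).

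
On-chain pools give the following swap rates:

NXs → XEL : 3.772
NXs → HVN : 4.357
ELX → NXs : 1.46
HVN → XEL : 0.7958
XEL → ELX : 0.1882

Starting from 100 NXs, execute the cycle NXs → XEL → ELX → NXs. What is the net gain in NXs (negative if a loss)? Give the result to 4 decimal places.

100 NXs × 3.772 = 377.2 XEL
377.2 XEL × 0.1882 = 70.98904 ELX
70.98904 ELX × 1.46 = 103.6439984 NXs
Net change: 103.6439984 − 100 = 3.6439984 NXs

3.6440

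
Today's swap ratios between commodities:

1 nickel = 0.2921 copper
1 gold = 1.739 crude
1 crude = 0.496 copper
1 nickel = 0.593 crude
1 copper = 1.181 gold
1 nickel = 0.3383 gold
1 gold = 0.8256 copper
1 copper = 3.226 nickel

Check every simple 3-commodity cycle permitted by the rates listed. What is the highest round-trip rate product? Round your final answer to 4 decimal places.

crude→copper→gold→crude: 0.496 × 1.181 × 1.739 = 1.01866
crude→copper→nickel→crude: 0.496 × 3.226 × 0.593 = 0.94886
gold→copper→nickel→gold: 0.8256 × 3.226 × 0.3383 = 0.90102
Maximum is crude→copper→gold→crude at 1.0187; arbitrage exists.

1.0187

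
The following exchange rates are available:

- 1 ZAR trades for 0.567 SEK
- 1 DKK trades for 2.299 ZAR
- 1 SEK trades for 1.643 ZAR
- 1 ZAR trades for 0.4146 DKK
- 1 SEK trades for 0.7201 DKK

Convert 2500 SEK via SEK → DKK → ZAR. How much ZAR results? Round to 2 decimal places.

4138.77

2500 SEK × 0.7201 = 1800.25 DKK
1800.25 DKK × 2.299 = 4138.77475 ZAR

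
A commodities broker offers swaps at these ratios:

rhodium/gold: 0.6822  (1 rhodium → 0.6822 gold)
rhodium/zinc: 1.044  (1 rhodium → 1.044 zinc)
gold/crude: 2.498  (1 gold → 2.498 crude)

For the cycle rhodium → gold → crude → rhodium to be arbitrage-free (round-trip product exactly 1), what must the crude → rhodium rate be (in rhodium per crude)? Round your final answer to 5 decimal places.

Known legs of the cycle: 0.6822 × 2.498 = 1.7041356
For no arbitrage the full-cycle product must be 1, so the missing rate is 1 / 1.7041356 ≈ 0.5868078.

0.58681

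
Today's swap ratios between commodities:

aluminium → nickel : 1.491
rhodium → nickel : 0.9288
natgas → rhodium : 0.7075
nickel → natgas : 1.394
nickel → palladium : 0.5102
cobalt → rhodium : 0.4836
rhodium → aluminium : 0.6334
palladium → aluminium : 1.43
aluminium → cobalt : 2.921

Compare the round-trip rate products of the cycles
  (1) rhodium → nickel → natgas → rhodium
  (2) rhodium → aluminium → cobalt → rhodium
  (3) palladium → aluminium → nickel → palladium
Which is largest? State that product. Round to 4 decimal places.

(1) 0.9288 × 1.394 × 0.7075 = 0.91603
(2) 0.6334 × 2.921 × 0.4836 = 0.89474
(3) 1.43 × 1.491 × 0.5102 = 1.08781
Highest is cycle (3) at 1.0878 (>1, arbitrage).

1.0878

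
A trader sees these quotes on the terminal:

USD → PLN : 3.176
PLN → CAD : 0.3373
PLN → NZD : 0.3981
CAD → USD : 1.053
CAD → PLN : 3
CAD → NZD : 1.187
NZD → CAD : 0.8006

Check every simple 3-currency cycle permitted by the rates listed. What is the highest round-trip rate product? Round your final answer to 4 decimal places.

1.1280

CAD→USD→PLN→CAD: 1.053 × 3.176 × 0.3373 = 1.12804
CAD→PLN→NZD→CAD: 3 × 0.3981 × 0.8006 = 0.95616
Maximum is CAD→USD→PLN→CAD at 1.1280; arbitrage exists.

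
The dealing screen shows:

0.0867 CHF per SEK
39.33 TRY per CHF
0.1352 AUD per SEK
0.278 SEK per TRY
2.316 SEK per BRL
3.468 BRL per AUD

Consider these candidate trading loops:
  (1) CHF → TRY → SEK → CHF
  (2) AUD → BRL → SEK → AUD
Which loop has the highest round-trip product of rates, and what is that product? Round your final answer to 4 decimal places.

1.0859

(1) 39.33 × 0.278 × 0.0867 = 0.94796
(2) 3.468 × 2.316 × 0.1352 = 1.08591
Highest is cycle (2) at 1.0859 (>1, arbitrage).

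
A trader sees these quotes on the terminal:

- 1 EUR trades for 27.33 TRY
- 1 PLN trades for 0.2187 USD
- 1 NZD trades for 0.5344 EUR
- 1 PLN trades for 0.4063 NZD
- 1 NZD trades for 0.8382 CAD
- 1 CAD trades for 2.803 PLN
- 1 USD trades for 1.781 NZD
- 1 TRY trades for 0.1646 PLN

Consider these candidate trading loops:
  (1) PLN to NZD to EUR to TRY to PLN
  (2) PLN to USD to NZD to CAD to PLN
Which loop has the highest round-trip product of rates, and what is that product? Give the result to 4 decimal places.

0.9767

(1) 0.4063 × 0.5344 × 27.33 × 0.1646 = 0.97675
(2) 0.2187 × 1.781 × 0.8382 × 2.803 = 0.91513
Highest is cycle (1) at 0.9767 (≤1, no arbitrage).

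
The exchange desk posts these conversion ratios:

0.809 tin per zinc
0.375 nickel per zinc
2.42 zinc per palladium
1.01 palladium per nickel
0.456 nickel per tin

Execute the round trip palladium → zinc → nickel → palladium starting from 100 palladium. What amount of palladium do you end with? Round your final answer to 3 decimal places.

91.658

100 palladium × 2.42 = 242 zinc
242 zinc × 0.375 = 90.75 nickel
90.75 nickel × 1.01 = 91.6575 palladium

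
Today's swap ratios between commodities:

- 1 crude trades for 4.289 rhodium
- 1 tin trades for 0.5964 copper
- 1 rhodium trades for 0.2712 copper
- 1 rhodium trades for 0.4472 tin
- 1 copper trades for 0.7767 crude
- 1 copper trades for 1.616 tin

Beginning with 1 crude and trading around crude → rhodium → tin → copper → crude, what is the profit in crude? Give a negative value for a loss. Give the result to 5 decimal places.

1 crude × 4.289 = 4.289 rhodium
4.289 rhodium × 0.4472 = 1.9180408 tin
1.9180408 tin × 0.5964 = 1.14391953312 copper
1.14391953312 copper × 0.7767 = 0.888482301374304 crude
Net change: 0.888482301374304 − 1 = -0.111517698625696 crude

-0.11152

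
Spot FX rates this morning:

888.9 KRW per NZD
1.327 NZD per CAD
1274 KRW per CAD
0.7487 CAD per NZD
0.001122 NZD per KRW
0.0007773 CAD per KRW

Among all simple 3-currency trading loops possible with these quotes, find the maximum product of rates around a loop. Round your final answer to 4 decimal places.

KRW→NZD→CAD→KRW: 0.001122 × 0.7487 × 1274 = 1.07021
KRW→CAD→NZD→KRW: 0.0007773 × 1.327 × 888.9 = 0.91688
Maximum is KRW→NZD→CAD→KRW at 1.0702; arbitrage exists.

1.0702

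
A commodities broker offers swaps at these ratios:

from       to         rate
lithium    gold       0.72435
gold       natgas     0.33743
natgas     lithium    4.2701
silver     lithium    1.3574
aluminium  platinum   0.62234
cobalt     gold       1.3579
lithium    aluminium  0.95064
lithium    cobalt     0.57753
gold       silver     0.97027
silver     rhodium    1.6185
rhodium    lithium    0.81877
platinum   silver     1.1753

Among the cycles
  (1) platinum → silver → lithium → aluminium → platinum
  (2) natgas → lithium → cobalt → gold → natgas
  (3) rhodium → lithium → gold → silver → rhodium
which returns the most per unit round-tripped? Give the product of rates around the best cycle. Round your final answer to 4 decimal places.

1.1300

(1) 1.1753 × 1.3574 × 0.95064 × 0.62234 = 0.94384
(2) 4.2701 × 0.57753 × 1.3579 × 0.33743 = 1.12996
(3) 0.81877 × 0.72435 × 0.97027 × 1.6185 = 0.93136
Highest is cycle (2) at 1.1300 (>1, arbitrage).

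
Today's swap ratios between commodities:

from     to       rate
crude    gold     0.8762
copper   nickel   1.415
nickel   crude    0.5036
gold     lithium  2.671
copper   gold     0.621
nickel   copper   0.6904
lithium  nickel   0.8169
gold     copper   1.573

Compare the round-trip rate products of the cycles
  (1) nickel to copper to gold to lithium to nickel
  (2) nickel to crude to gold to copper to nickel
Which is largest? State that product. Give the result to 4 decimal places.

0.9821

(1) 0.6904 × 0.621 × 2.671 × 0.8169 = 0.93548
(2) 0.5036 × 0.8762 × 1.573 × 1.415 = 0.98214
Highest is cycle (2) at 0.9821 (≤1, no arbitrage).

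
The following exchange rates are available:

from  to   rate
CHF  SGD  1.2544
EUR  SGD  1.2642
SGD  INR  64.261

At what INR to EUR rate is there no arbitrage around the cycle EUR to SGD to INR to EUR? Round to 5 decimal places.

Known legs of the cycle: 1.2642 × 64.261 = 81.2387562
For no arbitrage the full-cycle product must be 1, so the missing rate is 1 / 81.2387562 ≈ 0.0123094.

0.01231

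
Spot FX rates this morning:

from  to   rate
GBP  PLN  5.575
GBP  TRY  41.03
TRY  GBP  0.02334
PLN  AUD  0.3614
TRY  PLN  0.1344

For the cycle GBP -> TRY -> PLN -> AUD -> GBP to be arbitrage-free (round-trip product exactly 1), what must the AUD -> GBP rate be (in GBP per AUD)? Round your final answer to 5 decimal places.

0.50178

Known legs of the cycle: 41.03 × 0.1344 × 0.3614 = 1.9929157248
For no arbitrage the full-cycle product must be 1, so the missing rate is 1 / 1.9929157248 ≈ 0.5017774.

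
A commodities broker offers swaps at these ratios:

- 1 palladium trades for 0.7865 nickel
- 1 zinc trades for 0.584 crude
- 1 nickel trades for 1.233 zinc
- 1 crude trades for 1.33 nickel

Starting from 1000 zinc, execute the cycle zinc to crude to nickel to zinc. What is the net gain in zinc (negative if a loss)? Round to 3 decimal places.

-42.304

1000 zinc × 0.584 = 584 crude
584 crude × 1.33 = 776.72 nickel
776.72 nickel × 1.233 = 957.69576 zinc
Net change: 957.69576 − 1000 = -42.30424 zinc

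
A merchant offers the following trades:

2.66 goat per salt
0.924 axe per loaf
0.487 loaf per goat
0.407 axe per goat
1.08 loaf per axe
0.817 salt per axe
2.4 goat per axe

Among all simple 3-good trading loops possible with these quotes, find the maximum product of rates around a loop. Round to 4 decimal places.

1.0800

goat→loaf→axe→goat: 0.487 × 0.924 × 2.4 = 1.07997
goat→axe→salt→goat: 0.407 × 0.817 × 2.66 = 0.88450
Maximum is goat→loaf→axe→goat at 1.0800; arbitrage exists.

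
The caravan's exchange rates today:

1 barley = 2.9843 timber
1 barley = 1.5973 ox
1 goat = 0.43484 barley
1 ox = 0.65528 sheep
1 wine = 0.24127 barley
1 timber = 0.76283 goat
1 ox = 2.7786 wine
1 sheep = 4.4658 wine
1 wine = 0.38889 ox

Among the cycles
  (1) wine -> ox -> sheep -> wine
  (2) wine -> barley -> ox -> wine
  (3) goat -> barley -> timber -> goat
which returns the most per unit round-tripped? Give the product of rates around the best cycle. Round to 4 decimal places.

1.1380

(1) 0.38889 × 0.65528 × 4.4658 = 1.13803
(2) 0.24127 × 1.5973 × 2.7786 = 1.07082
(3) 0.43484 × 2.9843 × 0.76283 = 0.98992
Highest is cycle (1) at 1.1380 (>1, arbitrage).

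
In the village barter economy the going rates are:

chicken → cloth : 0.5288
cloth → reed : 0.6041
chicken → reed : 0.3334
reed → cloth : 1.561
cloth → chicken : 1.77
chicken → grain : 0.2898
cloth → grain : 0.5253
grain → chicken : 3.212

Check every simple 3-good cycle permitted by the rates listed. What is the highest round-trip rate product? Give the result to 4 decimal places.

reed→cloth→chicken→reed: 1.561 × 1.77 × 0.3334 = 0.92117
chicken→cloth→grain→chicken: 0.5288 × 0.5253 × 3.212 = 0.89222
Maximum is reed→cloth→chicken→reed at 0.9212; no arbitrage — every cycle loses value.

0.9212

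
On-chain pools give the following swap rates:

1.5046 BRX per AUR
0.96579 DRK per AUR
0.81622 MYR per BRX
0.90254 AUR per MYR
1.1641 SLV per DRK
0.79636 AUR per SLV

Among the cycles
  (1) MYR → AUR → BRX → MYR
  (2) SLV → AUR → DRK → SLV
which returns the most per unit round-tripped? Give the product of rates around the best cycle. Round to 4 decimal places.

(1) 0.90254 × 1.5046 × 0.81622 = 1.10840
(2) 0.79636 × 0.96579 × 1.1641 = 0.89533
Highest is cycle (1) at 1.1084 (>1, arbitrage).

1.1084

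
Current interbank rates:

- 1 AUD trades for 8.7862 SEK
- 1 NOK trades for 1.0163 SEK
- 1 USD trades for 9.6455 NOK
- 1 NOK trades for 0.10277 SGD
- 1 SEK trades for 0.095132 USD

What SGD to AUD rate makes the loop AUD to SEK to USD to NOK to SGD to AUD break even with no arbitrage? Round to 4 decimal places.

Known legs of the cycle: 8.7862 × 0.095132 × 9.6455 × 0.10277 = 0.828550176121718444
For no arbitrage the full-cycle product must be 1, so the missing rate is 1 / 0.828550176121718444 ≈ 1.206928.

1.2069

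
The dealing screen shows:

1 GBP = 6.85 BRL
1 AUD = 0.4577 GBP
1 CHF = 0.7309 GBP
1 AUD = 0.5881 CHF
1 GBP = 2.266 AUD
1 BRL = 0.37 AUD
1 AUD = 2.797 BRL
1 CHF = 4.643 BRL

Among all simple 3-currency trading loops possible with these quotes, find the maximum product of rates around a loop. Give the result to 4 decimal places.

1.1600

BRL→AUD→GBP→BRL: 0.37 × 0.4577 × 6.85 = 1.16004
CHF→BRL→AUD→CHF: 4.643 × 0.37 × 0.5881 = 1.01030
CHF→GBP→AUD→CHF: 0.7309 × 2.266 × 0.5881 = 0.97402
Maximum is BRL→AUD→GBP→BRL at 1.1600; arbitrage exists.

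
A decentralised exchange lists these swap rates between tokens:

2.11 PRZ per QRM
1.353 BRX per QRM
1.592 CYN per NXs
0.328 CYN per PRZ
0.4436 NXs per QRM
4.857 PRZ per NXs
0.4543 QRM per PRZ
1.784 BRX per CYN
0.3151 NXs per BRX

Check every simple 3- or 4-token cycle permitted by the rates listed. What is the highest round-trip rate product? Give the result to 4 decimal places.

0.9788

NXs→PRZ→QRM→NXs: 4.857 × 0.4543 × 0.4436 = 0.97882
NXs→PRZ→QRM→BRX→NXs: 4.857 × 0.4543 × 1.353 × 0.3151 = 0.94071
NXs→PRZ→CYN→BRX→NXs: 4.857 × 0.328 × 1.784 × 0.3151 = 0.89554
NXs→CYN→BRX→NXs: 1.592 × 1.784 × 0.3151 = 0.89492
Maximum is NXs→PRZ→QRM→NXs at 0.9788; no arbitrage — every cycle loses value.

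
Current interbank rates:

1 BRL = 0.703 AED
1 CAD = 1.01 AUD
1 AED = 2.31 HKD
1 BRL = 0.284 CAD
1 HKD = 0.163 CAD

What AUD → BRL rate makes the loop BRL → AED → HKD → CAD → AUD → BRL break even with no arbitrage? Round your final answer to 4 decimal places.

Known legs of the cycle: 0.703 × 2.31 × 0.163 × 1.01 = 0.2673475959
For no arbitrage the full-cycle product must be 1, so the missing rate is 1 / 0.2673475959 ≈ 3.740449.

3.7404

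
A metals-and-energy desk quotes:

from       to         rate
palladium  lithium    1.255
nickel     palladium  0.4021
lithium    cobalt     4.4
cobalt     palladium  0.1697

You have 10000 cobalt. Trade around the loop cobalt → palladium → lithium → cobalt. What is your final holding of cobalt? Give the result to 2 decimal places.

9370.83

10000 cobalt × 0.1697 = 1697 palladium
1697 palladium × 1.255 = 2129.735 lithium
2129.735 lithium × 4.4 = 9370.834 cobalt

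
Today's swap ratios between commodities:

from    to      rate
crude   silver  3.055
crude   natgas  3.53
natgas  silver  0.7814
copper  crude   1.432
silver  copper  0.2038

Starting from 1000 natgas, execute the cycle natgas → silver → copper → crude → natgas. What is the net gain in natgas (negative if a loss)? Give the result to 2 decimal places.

1000 natgas × 0.7814 = 781.4 silver
781.4 silver × 0.2038 = 159.24932 copper
159.24932 copper × 1.432 = 228.04502624 crude
228.04502624 crude × 3.53 = 804.9989426272 natgas
Net change: 804.9989426272 − 1000 = -195.0010573728 natgas

-195.00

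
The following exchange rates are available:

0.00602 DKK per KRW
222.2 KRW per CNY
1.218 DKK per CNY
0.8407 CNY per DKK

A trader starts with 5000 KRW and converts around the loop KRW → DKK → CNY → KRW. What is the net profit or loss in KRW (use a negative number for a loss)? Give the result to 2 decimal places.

5000 KRW × 0.00602 = 30.1 DKK
30.1 DKK × 0.8407 = 25.30507 CNY
25.30507 CNY × 222.2 = 5622.786554 KRW
Net change: 5622.786554 − 5000 = 622.786554 KRW

622.79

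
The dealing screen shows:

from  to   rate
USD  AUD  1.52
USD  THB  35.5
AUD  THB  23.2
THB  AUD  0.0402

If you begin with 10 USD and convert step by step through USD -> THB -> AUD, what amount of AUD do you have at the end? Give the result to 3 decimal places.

10 USD × 35.5 = 355 THB
355 THB × 0.0402 = 14.271 AUD

14.271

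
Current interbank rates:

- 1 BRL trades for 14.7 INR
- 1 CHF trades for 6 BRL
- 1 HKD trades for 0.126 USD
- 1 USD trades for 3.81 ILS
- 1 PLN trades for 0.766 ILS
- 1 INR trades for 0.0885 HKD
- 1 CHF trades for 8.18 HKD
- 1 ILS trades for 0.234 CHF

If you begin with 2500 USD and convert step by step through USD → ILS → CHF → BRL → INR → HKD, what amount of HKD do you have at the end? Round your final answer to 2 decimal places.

2500 USD × 3.81 = 9525 ILS
9525 ILS × 0.234 = 2228.85 CHF
2228.85 CHF × 6 = 13373.1 BRL
13373.1 BRL × 14.7 = 196584.57 INR
196584.57 INR × 0.0885 = 17397.734445 HKD

17397.73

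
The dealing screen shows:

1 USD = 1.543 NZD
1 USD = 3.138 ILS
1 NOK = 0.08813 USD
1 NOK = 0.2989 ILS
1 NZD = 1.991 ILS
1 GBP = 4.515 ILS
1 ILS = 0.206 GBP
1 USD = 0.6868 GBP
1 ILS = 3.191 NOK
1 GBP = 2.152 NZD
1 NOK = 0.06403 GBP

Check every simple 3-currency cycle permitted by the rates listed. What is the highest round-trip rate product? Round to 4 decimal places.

0.9225

NOK→GBP→ILS→NOK: 0.06403 × 4.515 × 3.191 = 0.92250
GBP→NZD→ILS→GBP: 2.152 × 1.991 × 0.206 = 0.88263
NOK→USD→ILS→NOK: 0.08813 × 3.138 × 3.191 = 0.88248
Maximum is NOK→GBP→ILS→NOK at 0.9225; no arbitrage — every cycle loses value.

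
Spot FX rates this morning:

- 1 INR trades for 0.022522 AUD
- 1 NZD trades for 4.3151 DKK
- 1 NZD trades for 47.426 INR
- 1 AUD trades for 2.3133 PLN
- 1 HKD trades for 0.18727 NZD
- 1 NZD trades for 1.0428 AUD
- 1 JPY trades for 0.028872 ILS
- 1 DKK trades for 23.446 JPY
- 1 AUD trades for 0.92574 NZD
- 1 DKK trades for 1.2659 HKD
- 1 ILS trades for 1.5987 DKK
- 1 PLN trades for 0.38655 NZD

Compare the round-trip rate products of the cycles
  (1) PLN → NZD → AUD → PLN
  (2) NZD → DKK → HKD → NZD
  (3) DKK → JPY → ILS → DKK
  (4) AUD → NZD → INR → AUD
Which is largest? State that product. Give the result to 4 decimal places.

1.0822

(1) 0.38655 × 1.0428 × 2.3133 = 0.93248
(2) 4.3151 × 1.2659 × 0.18727 = 1.02296
(3) 23.446 × 0.028872 × 1.5987 = 1.08221
(4) 0.92574 × 47.426 × 0.022522 = 0.98881
Highest is cycle (3) at 1.0822 (>1, arbitrage).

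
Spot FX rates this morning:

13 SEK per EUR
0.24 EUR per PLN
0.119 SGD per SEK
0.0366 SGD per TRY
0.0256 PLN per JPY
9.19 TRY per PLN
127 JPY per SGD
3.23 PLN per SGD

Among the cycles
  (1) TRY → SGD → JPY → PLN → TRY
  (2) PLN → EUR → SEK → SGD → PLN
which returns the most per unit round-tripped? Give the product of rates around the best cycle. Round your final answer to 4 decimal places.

1.1992

(1) 0.0366 × 127 × 0.0256 × 9.19 = 1.09355
(2) 0.24 × 13 × 0.119 × 3.23 = 1.19923
Highest is cycle (2) at 1.1992 (>1, arbitrage).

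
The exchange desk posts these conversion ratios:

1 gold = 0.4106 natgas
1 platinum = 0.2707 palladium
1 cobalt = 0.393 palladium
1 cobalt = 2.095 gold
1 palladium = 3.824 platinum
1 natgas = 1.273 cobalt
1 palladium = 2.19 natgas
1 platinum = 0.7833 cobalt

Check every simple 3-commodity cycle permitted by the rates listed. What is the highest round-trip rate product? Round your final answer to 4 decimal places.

1.1772

cobalt→palladium→platinum→cobalt: 0.393 × 3.824 × 0.7833 = 1.17717
cobalt→palladium→natgas→cobalt: 0.393 × 2.19 × 1.273 = 1.09563
cobalt→gold→natgas→cobalt: 2.095 × 0.4106 × 1.273 = 1.09504
Maximum is cobalt→palladium→platinum→cobalt at 1.1772; arbitrage exists.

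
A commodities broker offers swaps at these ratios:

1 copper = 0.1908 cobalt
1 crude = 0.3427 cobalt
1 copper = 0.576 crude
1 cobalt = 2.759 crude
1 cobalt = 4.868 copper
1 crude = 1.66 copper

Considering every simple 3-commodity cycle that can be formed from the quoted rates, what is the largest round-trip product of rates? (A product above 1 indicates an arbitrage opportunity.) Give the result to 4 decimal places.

copper→crude→cobalt→copper: 0.576 × 0.3427 × 4.868 = 0.96092
copper→cobalt→crude→copper: 0.1908 × 2.759 × 1.66 = 0.87385
Maximum is copper→crude→cobalt→copper at 0.9609; no arbitrage — every cycle loses value.

0.9609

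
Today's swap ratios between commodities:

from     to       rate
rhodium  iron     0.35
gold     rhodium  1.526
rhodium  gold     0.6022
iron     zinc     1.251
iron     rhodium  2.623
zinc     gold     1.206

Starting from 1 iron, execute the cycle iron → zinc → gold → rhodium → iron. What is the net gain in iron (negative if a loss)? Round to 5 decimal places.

-0.19420

1 iron × 1.251 = 1.251 zinc
1.251 zinc × 1.206 = 1.508706 gold
1.508706 gold × 1.526 = 2.302285356 rhodium
2.302285356 rhodium × 0.35 = 0.8057998746 iron
Net change: 0.8057998746 − 1 = -0.1942001254 iron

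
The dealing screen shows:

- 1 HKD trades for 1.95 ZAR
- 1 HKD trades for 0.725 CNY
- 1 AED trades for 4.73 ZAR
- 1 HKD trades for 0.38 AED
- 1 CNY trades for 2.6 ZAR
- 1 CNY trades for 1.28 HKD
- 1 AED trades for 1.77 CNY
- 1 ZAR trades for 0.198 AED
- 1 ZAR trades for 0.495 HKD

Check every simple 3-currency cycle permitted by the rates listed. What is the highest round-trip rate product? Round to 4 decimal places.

HKD→CNY→ZAR→HKD: 0.725 × 2.6 × 0.495 = 0.93308
AED→CNY→ZAR→AED: 1.77 × 2.6 × 0.198 = 0.91120
HKD→AED→ZAR→HKD: 0.38 × 4.73 × 0.495 = 0.88971
HKD→AED→CNY→HKD: 0.38 × 1.77 × 1.28 = 0.86093
Maximum is HKD→CNY→ZAR→HKD at 0.9331; no arbitrage — every cycle loses value.

0.9331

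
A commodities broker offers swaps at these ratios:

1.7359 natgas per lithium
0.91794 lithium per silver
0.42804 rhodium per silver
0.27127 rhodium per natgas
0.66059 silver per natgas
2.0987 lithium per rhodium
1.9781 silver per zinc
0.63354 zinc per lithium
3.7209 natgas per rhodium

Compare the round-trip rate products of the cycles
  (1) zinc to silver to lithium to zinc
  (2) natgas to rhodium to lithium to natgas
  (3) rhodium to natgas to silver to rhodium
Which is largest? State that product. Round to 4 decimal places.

1.1504

(1) 1.9781 × 0.91794 × 0.63354 = 1.15037
(2) 0.27127 × 2.0987 × 1.7359 = 0.98827
(3) 3.7209 × 0.66059 × 0.42804 = 1.05212
Highest is cycle (1) at 1.1504 (>1, arbitrage).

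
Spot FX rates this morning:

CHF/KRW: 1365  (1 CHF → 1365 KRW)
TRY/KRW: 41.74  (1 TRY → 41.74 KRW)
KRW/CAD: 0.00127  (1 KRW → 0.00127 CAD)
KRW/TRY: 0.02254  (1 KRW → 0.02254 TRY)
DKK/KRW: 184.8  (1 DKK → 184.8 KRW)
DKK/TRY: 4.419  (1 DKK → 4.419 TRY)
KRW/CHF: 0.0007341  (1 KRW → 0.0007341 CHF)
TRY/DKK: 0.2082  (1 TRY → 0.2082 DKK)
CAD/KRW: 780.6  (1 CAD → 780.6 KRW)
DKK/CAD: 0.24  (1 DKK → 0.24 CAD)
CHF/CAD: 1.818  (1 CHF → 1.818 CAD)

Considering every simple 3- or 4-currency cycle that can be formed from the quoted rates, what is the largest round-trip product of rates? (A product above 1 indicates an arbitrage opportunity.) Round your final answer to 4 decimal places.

1.0418

CHF→CAD→KRW→CHF: 1.818 × 780.6 × 0.0007341 = 1.04178
CAD→KRW→TRY→DKK→CAD: 780.6 × 0.02254 × 0.2082 × 0.24 = 0.87917
TRY→DKK→KRW→TRY: 0.2082 × 184.8 × 0.02254 = 0.86723
Maximum is CHF→CAD→KRW→CHF at 1.0418; arbitrage exists.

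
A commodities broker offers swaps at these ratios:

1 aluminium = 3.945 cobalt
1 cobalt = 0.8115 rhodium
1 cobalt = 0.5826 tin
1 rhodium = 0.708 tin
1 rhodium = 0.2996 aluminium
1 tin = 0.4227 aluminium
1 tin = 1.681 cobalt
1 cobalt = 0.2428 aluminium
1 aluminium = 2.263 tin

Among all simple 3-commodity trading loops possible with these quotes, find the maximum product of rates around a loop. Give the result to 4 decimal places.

0.9715

aluminium→cobalt→tin→aluminium: 3.945 × 0.5826 × 0.4227 = 0.97152
cobalt→rhodium→tin→cobalt: 0.8115 × 0.708 × 1.681 = 0.96581
aluminium→cobalt→rhodium→aluminium: 3.945 × 0.8115 × 0.2996 = 0.95913
aluminium→tin→cobalt→aluminium: 2.263 × 1.681 × 0.2428 = 0.92364
Maximum is aluminium→cobalt→tin→aluminium at 0.9715; no arbitrage — every cycle loses value.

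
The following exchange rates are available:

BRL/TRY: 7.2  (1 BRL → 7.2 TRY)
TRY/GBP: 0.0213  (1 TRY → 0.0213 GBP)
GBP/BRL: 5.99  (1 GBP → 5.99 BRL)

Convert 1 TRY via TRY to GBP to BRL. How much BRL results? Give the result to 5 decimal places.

0.12759

1 TRY × 0.0213 = 0.0213 GBP
0.0213 GBP × 5.99 = 0.127587 BRL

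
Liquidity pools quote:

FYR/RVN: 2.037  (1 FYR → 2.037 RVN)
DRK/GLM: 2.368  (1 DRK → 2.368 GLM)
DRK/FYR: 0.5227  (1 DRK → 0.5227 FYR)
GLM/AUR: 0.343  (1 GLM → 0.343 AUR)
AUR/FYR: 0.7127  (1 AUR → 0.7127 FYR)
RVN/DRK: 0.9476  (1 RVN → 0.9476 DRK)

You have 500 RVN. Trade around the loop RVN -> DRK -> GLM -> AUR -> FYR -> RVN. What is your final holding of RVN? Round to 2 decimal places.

500 RVN × 0.9476 = 473.8 DRK
473.8 DRK × 2.368 = 1121.9584 GLM
1121.9584 GLM × 0.343 = 384.8317312 AUR
384.8317312 AUR × 0.7127 = 274.26957482624 FYR
274.26957482624 FYR × 2.037 = 558.68712392105088 RVN

558.69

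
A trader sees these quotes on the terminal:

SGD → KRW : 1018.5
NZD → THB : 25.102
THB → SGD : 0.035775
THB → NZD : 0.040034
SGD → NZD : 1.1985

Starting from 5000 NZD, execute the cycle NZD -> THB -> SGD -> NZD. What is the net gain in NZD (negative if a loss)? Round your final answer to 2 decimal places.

5000 NZD × 25.102 = 125510 THB
125510 THB × 0.035775 = 4490.12025 SGD
4490.12025 SGD × 1.1985 = 5381.409119625 NZD
Net change: 5381.409119625 − 5000 = 381.409119625 NZD

381.41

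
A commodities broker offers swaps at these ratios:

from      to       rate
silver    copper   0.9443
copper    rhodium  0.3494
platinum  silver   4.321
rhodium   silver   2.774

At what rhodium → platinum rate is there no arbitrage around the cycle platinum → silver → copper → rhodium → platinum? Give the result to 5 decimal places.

Known legs of the cycle: 4.321 × 0.9443 × 0.3494 = 1.42566391282
For no arbitrage the full-cycle product must be 1, so the missing rate is 1 / 1.42566391282 ≈ 0.7014276.

0.70143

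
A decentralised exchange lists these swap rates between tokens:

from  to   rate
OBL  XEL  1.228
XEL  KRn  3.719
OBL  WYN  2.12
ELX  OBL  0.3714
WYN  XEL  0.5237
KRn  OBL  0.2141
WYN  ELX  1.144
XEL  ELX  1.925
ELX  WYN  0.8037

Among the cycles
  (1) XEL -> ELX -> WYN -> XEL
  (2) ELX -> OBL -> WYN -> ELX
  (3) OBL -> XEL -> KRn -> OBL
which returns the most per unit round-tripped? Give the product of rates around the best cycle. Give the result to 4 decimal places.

0.9778

(1) 1.925 × 0.8037 × 0.5237 = 0.81023
(2) 0.3714 × 2.12 × 1.144 = 0.90075
(3) 1.228 × 3.719 × 0.2141 = 0.97778
Highest is cycle (3) at 0.9778 (≤1, no arbitrage).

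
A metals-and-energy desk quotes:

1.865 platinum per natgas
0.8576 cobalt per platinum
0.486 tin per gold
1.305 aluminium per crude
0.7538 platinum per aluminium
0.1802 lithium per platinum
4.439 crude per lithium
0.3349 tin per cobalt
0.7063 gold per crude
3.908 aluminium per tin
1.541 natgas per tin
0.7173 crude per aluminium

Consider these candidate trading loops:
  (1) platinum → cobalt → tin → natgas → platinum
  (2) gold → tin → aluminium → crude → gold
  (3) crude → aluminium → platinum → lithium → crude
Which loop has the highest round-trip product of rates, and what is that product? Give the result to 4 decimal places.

0.9622

(1) 0.8576 × 0.3349 × 1.541 × 1.865 = 0.82543
(2) 0.486 × 3.908 × 0.7173 × 0.7063 = 0.96223
(3) 1.305 × 0.7538 × 0.1802 × 4.439 = 0.78688
Highest is cycle (2) at 0.9622 (≤1, no arbitrage).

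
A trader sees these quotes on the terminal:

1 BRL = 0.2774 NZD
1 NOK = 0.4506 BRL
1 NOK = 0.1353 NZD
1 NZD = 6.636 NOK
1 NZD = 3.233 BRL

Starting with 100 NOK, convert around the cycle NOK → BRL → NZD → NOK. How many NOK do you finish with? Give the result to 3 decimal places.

100 NOK × 0.4506 = 45.06 BRL
45.06 BRL × 0.2774 = 12.499644 NZD
12.499644 NZD × 6.636 = 82.947637584 NOK

82.948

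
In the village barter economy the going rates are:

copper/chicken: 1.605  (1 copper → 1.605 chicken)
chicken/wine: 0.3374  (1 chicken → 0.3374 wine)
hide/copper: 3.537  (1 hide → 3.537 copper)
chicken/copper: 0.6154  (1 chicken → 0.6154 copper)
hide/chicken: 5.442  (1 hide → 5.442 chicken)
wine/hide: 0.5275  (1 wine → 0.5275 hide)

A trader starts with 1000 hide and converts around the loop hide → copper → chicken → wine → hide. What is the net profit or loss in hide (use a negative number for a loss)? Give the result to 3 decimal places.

10.363

1000 hide × 3.537 = 3537 copper
3537 copper × 1.605 = 5676.885 chicken
5676.885 chicken × 0.3374 = 1915.380999 wine
1915.380999 wine × 0.5275 = 1010.3634769725 hide
Net change: 1010.3634769725 − 1000 = 10.3634769725 hide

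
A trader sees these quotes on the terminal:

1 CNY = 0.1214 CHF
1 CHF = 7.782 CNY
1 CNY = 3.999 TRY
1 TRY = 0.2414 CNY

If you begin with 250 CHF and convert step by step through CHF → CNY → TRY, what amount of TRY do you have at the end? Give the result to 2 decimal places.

250 CHF × 7.782 = 1945.5 CNY
1945.5 CNY × 3.999 = 7780.0545 TRY

7780.05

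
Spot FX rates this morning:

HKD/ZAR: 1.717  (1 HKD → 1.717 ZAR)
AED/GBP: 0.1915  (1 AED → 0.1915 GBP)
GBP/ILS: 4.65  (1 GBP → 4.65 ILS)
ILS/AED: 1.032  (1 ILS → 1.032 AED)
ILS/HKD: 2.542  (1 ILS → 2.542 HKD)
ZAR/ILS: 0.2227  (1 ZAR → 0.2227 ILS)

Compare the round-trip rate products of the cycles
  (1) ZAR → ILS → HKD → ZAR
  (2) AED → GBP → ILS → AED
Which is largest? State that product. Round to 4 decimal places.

0.9720

(1) 0.2227 × 2.542 × 1.717 = 0.97200
(2) 0.1915 × 4.65 × 1.032 = 0.91897
Highest is cycle (1) at 0.9720 (≤1, no arbitrage).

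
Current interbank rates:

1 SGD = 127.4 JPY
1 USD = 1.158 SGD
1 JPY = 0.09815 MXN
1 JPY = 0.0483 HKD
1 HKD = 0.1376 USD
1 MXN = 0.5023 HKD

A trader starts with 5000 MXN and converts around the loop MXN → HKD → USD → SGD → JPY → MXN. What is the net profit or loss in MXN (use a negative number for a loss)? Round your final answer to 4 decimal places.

5000 MXN × 0.5023 = 2511.5 HKD
2511.5 HKD × 0.1376 = 345.5824 USD
345.5824 USD × 1.158 = 400.1844192 SGD
400.1844192 SGD × 127.4 = 50983.49500608 JPY
50983.49500608 JPY × 0.09815 = 5004.030034846752 MXN
Net change: 5004.030034846752 − 5000 = 4.030034846752 MXN

4.0300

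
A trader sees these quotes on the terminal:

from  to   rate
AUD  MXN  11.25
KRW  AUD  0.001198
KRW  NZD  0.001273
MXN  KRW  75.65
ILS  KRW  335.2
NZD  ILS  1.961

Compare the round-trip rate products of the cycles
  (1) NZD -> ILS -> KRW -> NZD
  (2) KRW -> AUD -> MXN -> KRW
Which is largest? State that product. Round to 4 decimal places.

1.0196

(1) 1.961 × 335.2 × 0.001273 = 0.83678
(2) 0.001198 × 11.25 × 75.65 = 1.01957
Highest is cycle (2) at 1.0196 (>1, arbitrage).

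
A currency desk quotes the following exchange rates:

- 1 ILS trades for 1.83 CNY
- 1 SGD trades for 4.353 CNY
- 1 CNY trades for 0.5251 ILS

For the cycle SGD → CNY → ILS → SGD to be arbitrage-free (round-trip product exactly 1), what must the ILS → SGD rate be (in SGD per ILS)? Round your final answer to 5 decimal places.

Known legs of the cycle: 4.353 × 0.5251 = 2.2857603
For no arbitrage the full-cycle product must be 1, so the missing rate is 1 / 2.2857603 ≈ 0.4374912.

0.43749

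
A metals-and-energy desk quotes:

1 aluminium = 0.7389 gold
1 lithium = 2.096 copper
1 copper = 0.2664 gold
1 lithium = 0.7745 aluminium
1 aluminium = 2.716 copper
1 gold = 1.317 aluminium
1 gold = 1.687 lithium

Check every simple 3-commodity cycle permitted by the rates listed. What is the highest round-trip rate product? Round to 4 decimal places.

aluminium→gold→lithium→aluminium: 0.7389 × 1.687 × 0.7745 = 0.96543
aluminium→copper→gold→aluminium: 2.716 × 0.2664 × 1.317 = 0.95291
gold→lithium→copper→gold: 1.687 × 2.096 × 0.2664 = 0.94198
Maximum is aluminium→gold→lithium→aluminium at 0.9654; no arbitrage — every cycle loses value.

0.9654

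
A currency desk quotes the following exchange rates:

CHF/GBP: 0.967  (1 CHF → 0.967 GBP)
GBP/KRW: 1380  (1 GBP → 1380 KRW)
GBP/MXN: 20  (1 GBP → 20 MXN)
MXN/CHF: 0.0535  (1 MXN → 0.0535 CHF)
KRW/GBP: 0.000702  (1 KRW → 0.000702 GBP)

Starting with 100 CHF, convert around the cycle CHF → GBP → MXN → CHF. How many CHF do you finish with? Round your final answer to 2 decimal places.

103.47

100 CHF × 0.967 = 96.7 GBP
96.7 GBP × 20 = 1934 MXN
1934 MXN × 0.0535 = 103.469 CHF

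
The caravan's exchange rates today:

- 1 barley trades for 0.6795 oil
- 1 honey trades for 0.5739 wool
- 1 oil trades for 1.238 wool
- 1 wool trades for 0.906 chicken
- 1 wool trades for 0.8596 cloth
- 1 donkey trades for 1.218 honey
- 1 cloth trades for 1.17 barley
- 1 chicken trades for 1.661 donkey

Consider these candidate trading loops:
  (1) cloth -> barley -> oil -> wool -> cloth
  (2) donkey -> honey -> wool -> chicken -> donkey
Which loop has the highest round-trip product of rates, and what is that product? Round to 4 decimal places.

1.0519

(1) 1.17 × 0.6795 × 1.238 × 0.8596 = 0.84604
(2) 1.218 × 0.5739 × 0.906 × 1.661 = 1.05192
Highest is cycle (2) at 1.0519 (>1, arbitrage).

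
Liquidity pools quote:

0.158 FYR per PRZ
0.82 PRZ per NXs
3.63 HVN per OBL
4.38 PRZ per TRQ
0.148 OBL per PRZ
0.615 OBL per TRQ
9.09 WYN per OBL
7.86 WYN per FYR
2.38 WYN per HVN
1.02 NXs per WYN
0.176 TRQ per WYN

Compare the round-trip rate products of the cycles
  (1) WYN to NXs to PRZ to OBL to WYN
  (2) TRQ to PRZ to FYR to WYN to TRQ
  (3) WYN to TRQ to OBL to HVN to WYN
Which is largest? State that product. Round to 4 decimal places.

(1) 1.02 × 0.82 × 0.148 × 9.09 = 1.12523
(2) 4.38 × 0.158 × 7.86 × 0.176 = 0.95734
(3) 0.176 × 0.615 × 3.63 × 2.38 = 0.93513
Highest is cycle (1) at 1.1252 (>1, arbitrage).

1.1252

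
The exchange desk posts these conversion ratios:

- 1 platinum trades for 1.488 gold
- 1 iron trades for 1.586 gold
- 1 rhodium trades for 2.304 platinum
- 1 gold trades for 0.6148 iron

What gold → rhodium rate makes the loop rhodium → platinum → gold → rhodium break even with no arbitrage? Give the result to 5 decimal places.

0.29169

Known legs of the cycle: 2.304 × 1.488 = 3.428352
For no arbitrage the full-cycle product must be 1, so the missing rate is 1 / 3.428352 ≈ 0.2916853.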